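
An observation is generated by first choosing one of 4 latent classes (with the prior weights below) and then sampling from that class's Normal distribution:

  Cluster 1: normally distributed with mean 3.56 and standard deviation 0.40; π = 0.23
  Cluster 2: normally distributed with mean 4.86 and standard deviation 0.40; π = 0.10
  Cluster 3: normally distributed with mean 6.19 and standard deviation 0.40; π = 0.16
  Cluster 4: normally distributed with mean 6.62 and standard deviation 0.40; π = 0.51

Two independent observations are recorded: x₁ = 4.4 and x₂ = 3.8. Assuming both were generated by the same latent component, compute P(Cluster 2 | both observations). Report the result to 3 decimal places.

Posterior ∝ prior × likelihood, so P(k | x) ∝ P(Z=k) f_k(x); normalise over all components.
Since both observations come from the same component, the likelihood for component k is f_k(x₁)·f_k(x₂).
  L_1 = [(1/(0.40·√(2π)))·exp(−(4.4−3.56)²/(2·0.40²)) = 0.997356·exp(-2.20500) = 0.109959] × [0.833062] = 0.0916026
  L_2 = [(1/(0.40·√(2π)))·exp(−(4.4−4.86)²/(2·0.40²)) = 0.997356·exp(-0.66125) = 0.514841] × [0.0297806] = 0.0153323
  L_3 = [(1/(0.40·√(2π)))·exp(−(4.4−6.19)²/(2·0.40²)) = 0.997356·exp(-10.01281) = 4.47034e-05] × [1.76424e-08] = 7.88676e-13
  L_4 = [(1/(0.40·√(2π)))·exp(−(4.4−6.62)²/(2·0.40²)) = 0.997356·exp(-15.40125) = 2.04255e-07] × [1.60727e-11] = 3.28293e-18
Multiply by the mixture weights:
  P(Z=1)·L_1 = 0.23 × 0.0916026 = 0.0210686
  P(Z=2)·L_2 = 0.10 × 0.0153323 = 0.00153323
  P(Z=3)·L_3 = 0.16 × 7.88676e-13 = 1.26188e-13
  P(Z=4)·L_4 = 0.51 × 3.28293e-18 = 1.67429e-18
Denominator: 0.0210686 + 0.00153323 + 1.26188e-13 + 1.67429e-18 = 0.0226018
Responsibility of Cluster 2: 0.00153323 / 0.0226018 ≈ 0.068

0.068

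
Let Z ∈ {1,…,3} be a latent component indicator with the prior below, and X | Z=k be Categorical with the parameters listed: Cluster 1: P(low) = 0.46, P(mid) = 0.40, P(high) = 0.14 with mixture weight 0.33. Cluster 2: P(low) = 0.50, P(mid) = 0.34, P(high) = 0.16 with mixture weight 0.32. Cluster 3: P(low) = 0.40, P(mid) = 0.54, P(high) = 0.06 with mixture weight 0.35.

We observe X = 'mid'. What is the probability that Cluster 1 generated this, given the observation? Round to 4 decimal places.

The responsibility of component k is π_k f_k(x) divided by Σ_j π_j f_j(x).
Categorical probabilities:
  L_1 = 0.4
  L_2 = 0.34
  L_3 = 0.54
Unnormalised posteriors:
  π_1·L_1 = 0.33 × 0.4 = 0.132
  π_2·L_2 = 0.32 × 0.34 = 0.1088
  π_3·L_3 = 0.35 × 0.54 = 0.189
Sum: 0.132 + 0.1088 + 0.189 = 0.4298
So the posterior for Cluster 1 is 0.132 / 0.4298 ≈ 0.3071.

0.3071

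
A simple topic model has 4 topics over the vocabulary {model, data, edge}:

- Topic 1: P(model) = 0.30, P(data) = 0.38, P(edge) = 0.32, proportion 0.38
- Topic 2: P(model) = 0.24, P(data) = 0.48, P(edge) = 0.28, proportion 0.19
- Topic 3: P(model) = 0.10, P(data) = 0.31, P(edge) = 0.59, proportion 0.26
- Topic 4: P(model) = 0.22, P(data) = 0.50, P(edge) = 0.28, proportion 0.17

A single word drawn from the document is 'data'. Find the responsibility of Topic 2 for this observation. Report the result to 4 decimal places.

Apply Bayes' rule: the posterior for each component is proportional to its prior times its likelihood at x.
Evaluate each component's likelihood at the observed value:
  L_1 = 0.38
  L_2 = 0.48
  L_3 = 0.31
  L_4 = 0.5
Weight by the priors:
  π_1·L_1 = 0.38 × 0.38 = 0.1444
  π_2·L_2 = 0.19 × 0.48 = 0.0912
  π_3·L_3 = 0.26 × 0.31 = 0.0806
  π_4·L_4 = 0.17 × 0.5 = 0.085
Marginal: 0.1444 + 0.0912 + 0.0806 + 0.085 = 0.4012
So the posterior for Topic 2 is 0.0912 / 0.4012 ≈ 0.2273.

0.2273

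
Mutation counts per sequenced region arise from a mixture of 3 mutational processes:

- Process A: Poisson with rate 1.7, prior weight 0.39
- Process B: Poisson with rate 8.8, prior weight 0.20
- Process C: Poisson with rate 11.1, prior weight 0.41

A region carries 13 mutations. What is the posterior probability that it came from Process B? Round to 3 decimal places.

0.192

The responsibility of component k is w_k f_k(x) divided by Σ_j w_j f_j(x).
Evaluate each component's likelihood at the observed value:
  f_A = e^(−1.7)·1.7^13/13! = 2.90573e-08
  f_B = e^(−8.8)·8.8^13/13! = 0.0459413
  f_C = e^(−11.1)·11.1^13/13! = 0.0942431
Weight by the priors:
  w_A·f_A = 0.39 × 2.90573e-08 = 1.13323e-08
  w_B·f_B = 0.20 × 0.0459413 = 0.00918825
  w_C·f_C = 0.41 × 0.0942431 = 0.0386397
Marginal: 1.13323e-08 + 0.00918825 + 0.0386397 = 0.0478279
So the posterior for Process B is 0.00918825 / 0.0478279 ≈ 0.192.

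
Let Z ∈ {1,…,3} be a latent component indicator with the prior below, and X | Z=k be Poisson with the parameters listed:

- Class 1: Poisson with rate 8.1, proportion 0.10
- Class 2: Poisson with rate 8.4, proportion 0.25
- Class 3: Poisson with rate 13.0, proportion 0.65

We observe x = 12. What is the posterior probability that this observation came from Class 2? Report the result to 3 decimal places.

0.159

Posterior ∝ prior × likelihood, so P(k | x) ∝ π_k f_k(x); normalise over all components.
Component likelihoods at x = 12:
  p_1 = e^(−8.1)·8.1^12/12! = 0.0505473
  p_2 = e^(−8.4)·8.4^12/12! = 0.057935
  p_3 = e^(−13.0)·13.0^12/12! = 0.10994
Multiply by the mixture weights:
  π_1·p_1 = 0.10 × 0.0505473 = 0.00505473
  π_2·p_2 = 0.25 × 0.057935 = 0.0144837
  π_3·p_3 = 0.65 × 0.10994 = 0.0714609
Normaliser: 0.00505473 + 0.0144837 + 0.0714609 = 0.0909994
So the posterior for Class 2 is 0.0144837 / 0.0909994 ≈ 0.159.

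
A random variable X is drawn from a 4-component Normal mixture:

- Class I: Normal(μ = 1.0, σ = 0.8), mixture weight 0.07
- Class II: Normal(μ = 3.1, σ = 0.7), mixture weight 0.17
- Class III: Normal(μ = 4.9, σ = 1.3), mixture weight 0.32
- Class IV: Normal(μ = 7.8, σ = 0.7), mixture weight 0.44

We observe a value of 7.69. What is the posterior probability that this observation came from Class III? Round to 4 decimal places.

0.0381

Apply Bayes' rule: the posterior for each component is proportional to its prior times its likelihood at x.
Normal densities:
  L_I = (1/(0.8·√(2π)))·exp(−(7.69−1.0)²/(2·0.8²)) = 0.498678·exp(-34.96570) = 3.25393e-16
  L_II = (1/(0.7·√(2π)))·exp(−(7.69−3.1)²/(2·0.7²)) = 0.569918·exp(-21.49806) = 2.62617e-10
  L_III = (1/(1.3·√(2π)))·exp(−(7.69−4.9)²/(2·1.3²)) = 0.306879·exp(-2.30299) = 0.0306755
  L_IV = (1/(0.7·√(2π)))·exp(−(7.69−7.8)²/(2·0.7²)) = 0.569918·exp(-0.01235) = 0.562924
Multiply by the mixture weights:
  π_I·L_I = 0.07 × 3.25393e-16 = 2.27775e-17
  π_II·L_II = 0.17 × 2.62617e-10 = 4.46449e-11
  π_III·L_III = 0.32 × 0.0306755 = 0.00981616
  π_IV·L_IV = 0.44 × 0.562924 = 0.247687
Marginal: 2.27775e-17 + 4.46449e-11 + 0.00981616 + 0.247687 = 0.257503
P(Class III | 7.69) ≈ 0.0381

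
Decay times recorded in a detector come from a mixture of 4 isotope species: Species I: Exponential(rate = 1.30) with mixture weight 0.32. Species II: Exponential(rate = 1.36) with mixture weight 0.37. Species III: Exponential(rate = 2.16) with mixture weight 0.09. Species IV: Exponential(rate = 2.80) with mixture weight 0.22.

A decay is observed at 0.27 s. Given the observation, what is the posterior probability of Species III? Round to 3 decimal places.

P(component k | x) = P(Z=k)·f_k(x) / marginal(x), where marginal(x) = Σ_j P(Z=j)·f_j(x).
Evaluate each component's likelihood at the observed value:
  p_I = 0.915179
  p_II = 0.942033
  p_III = 1.20552
  p_IV = 1.31471
Multiply by the mixture weights:
  P(Z=I)·p_I = 0.32 × 0.915179 = 0.292857
  P(Z=II)·p_II = 0.37 × 0.942033 = 0.348552
  P(Z=III)·p_III = 0.09 × 1.20552 = 0.108496
  P(Z=IV)·p_IV = 0.22 × 1.31471 = 0.289237
Marginal: 0.292857 + 0.348552 + 0.108496 + 0.289237 = 1.03914
Responsibility of Species III: 0.108496 / 1.03914 ≈ 0.104

0.104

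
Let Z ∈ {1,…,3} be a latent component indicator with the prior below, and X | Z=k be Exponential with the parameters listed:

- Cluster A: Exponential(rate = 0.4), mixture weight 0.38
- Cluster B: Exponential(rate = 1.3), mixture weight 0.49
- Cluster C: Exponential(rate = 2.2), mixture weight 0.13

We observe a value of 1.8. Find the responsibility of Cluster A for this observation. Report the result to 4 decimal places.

0.5255

The responsibility of component k is π_k f_k(x) divided by Σ_j π_j f_j(x).
Exponential densities:
  p_A = 0.4·e^(−0.4·1.8) = 0.4·e^(−0.7200) = 0.194701
  p_B = 1.3·e^(−1.3·1.8) = 1.3·e^(−2.3400) = 0.125226
  p_C = 2.2·e^(−2.2·1.8) = 2.2·e^(−3.9600) = 0.0419389
Weight by the priors:
  π_A·p_A = 0.38 × 0.194701 = 0.0739863
  π_B·p_B = 0.49 × 0.125226 = 0.0613607
  π_C·p_C = 0.13 × 0.0419389 = 0.00545205
Normaliser: 0.0739863 + 0.0613607 + 0.00545205 = 0.140799
So the posterior for Cluster A is 0.0739863 / 0.140799 ≈ 0.5255.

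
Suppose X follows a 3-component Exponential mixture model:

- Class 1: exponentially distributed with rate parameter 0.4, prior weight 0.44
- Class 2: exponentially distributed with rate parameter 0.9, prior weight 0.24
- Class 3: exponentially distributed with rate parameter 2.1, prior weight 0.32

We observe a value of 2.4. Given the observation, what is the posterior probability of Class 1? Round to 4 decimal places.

By Bayes' theorem, P(k | x) = π_k f_k(x) / Σ_j π_j f_j(x).
Evaluate each component's likelihood at the observed value:
  f_1 = 0.153157
  f_2 = 0.103793
  f_3 = 0.0135949
Weight by the priors:
  π_1·f_1 = 0.44 × 0.153157 = 0.0673891
  π_2·f_2 = 0.24 × 0.103793 = 0.0249102
  π_3·f_3 = 0.32 × 0.0135949 = 0.00435036
Normaliser: 0.0673891 + 0.0249102 + 0.00435036 = 0.0966497
Responsibility of Class 1: 0.0673891 / 0.0966497 ≈ 0.6973

0.6973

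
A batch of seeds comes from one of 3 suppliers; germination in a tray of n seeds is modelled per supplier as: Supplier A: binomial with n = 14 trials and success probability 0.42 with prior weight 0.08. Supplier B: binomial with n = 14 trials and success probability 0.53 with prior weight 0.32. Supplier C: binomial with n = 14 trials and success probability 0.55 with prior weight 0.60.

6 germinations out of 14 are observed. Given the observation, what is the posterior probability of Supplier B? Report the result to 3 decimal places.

0.335

Posterior ∝ prior × likelihood, so P(k | x) ∝ w_k f_k(x); normalise over all components.
Binomial probabilities:
  p_A = 0.211094
  p_B = 0.158487
  p_C = 0.139776
Prior × likelihood for each component:
  w_A·p_A = 0.08 × 0.211094 = 0.0168875
  w_B·p_B = 0.32 × 0.158487 = 0.0507158
  w_C·p_C = 0.60 × 0.139776 = 0.0838654
Marginal: 0.0168875 + 0.0507158 + 0.0838654 = 0.151469
Responsibility of Supplier B: 0.0507158 / 0.151469 ≈ 0.335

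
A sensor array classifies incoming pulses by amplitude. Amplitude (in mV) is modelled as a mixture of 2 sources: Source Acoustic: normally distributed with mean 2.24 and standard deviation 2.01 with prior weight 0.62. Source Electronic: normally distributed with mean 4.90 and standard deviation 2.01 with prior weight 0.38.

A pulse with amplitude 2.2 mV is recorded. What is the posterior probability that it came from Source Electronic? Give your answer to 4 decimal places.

The responsibility of component k is w_k f_k(x) divided by Σ_j w_j f_j(x).
Evaluate each component's likelihood at the observed value:
  L_Acoustic = 0.198439
  L_Electronic = 0.0805177
Multiply by the mixture weights:
  w_Acoustic·L_Acoustic = 0.62 × 0.198439 = 0.123032
  w_Electronic·L_Electronic = 0.38 × 0.0805177 = 0.0305967
Normaliser: 0.123032 + 0.0305967 = 0.153629
Responsibility of Source Electronic: 0.0305967 / 0.153629 ≈ 0.1992

0.1992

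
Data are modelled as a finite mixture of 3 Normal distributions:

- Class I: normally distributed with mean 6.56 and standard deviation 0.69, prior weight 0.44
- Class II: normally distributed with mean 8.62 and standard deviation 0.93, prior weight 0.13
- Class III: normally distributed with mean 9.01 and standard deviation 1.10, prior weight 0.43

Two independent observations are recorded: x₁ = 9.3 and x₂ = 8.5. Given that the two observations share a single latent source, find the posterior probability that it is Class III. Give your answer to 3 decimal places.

The responsibility of component k is π_k f_k(x) divided by Σ_j π_j f_j(x).
Since both observations come from the same component, the likelihood for component k is f_k(x₁)·f_k(x₂).
  f_I = [0.000217709] × [0.0111045] = 2.41754e-06
  f_II = [0.328348] × [0.425414] = 0.139684
  f_III = [0.350288] × [0.325716] = 0.114094
Weight by the priors:
  π_I·f_I = 0.44 × 2.41754e-06 = 1.06372e-06
  π_II·f_II = 0.13 × 0.139684 = 0.0181589
  π_III·f_III = 0.43 × 0.114094 = 0.0490606
Sum: 1.06372e-06 + 0.0181589 + 0.0490606 = 0.0672206
P(Class III | x) ≈ 0.730

0.730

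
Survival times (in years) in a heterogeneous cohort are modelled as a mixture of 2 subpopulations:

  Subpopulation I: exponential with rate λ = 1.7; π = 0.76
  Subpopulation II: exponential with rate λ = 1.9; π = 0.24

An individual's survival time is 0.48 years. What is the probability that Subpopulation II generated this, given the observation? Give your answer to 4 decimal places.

0.2428

The responsibility of component k is P(Z=k) f_k(x) divided by Σ_j P(Z=j) f_j(x).
Exponential densities:
  f_I = 0.751735
  f_II = 0.763268
Prior × likelihood for each component:
  P(Z=I)·f_I = 0.76 × 0.751735 = 0.571318
  P(Z=II)·f_II = 0.24 × 0.763268 = 0.183184
Sum: 0.571318 + 0.183184 = 0.754503
Responsibility of Subpopulation II: 0.183184 / 0.754503 ≈ 0.2428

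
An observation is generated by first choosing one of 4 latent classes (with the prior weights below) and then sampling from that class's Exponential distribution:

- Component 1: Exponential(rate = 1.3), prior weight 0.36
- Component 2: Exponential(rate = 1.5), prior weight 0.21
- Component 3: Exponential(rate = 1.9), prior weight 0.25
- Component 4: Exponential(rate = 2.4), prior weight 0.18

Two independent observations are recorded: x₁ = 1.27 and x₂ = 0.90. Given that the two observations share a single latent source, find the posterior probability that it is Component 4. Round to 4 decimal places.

0.0759

By Bayes' theorem, P(k | x) = π_k f_k(x) / Σ_j π_j f_j(x).
Since both observations come from the same component, the likelihood for component k is f_k(x₁)·f_k(x₂).
  f_1 = [1.3·e^(−1.3·1.27) = 1.3·e^(−1.6510) = 0.249415] × [0.403477] = 0.100633
  f_2 = [1.5·e^(−1.5·1.27) = 1.5·e^(−1.9050) = 0.223234] × [0.38886] = 0.0868068
  f_3 = [1.9·e^(−1.9·1.27) = 1.9·e^(−2.4130) = 0.170138] × [0.343645] = 0.058467
  f_4 = [2.4·e^(−2.4·1.27) = 2.4·e^(−3.0480) = 0.113889] × [0.27678] = 0.0315222
Unnormalised posteriors:
  π_1·f_1 = 0.36 × 0.100633 = 0.036228
  π_2·f_2 = 0.21 × 0.0868068 = 0.0182294
  π_3·f_3 = 0.25 × 0.058467 = 0.0146168
  π_4·f_4 = 0.18 × 0.0315222 = 0.005674
Denominator: 0.036228 + 0.0182294 + 0.0146168 + 0.005674 = 0.0747482
So the posterior for Component 4 is 0.005674 / 0.0747482 ≈ 0.0759.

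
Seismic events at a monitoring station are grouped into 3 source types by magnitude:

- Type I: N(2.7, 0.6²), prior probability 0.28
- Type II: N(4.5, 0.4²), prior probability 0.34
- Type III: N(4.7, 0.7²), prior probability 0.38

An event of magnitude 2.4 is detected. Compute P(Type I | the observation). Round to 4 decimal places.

Apply Bayes' rule: the posterior for each component is proportional to its prior times its likelihood at x.
Normal densities:
  f_I = (1/(0.6·√(2π)))·exp(−(2.4−2.7)²/(2·0.6²)) = 0.664904·exp(-0.12500) = 0.586776
  f_II = (1/(0.4·√(2π)))·exp(−(2.4−4.5)²/(2·0.4²)) = 0.997356·exp(-13.78125) = 1.03212e-06
  f_III = (1/(0.7·√(2π)))·exp(−(2.4−4.7)²/(2·0.7²)) = 0.569918·exp(-5.39796) = 0.00257934
Unnormalised posteriors:
  π_I·f_I = 0.28 × 0.586776 = 0.164297
  π_II·f_II = 0.34 × 1.03212e-06 = 3.5092e-07
  π_III·f_III = 0.38 × 0.00257934 = 0.000980148
Evidence: 0.164297 + 3.5092e-07 + 0.000980148 = 0.165278
P(Type I | x) ≈ 0.9941

0.9941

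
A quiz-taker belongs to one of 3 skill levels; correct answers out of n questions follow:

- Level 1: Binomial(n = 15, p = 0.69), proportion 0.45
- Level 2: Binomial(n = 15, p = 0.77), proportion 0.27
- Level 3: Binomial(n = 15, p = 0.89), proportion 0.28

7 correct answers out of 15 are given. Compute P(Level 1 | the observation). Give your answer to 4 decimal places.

0.8931

Posterior ∝ prior × likelihood, so P(k | x) ∝ w_k f_k(x); normalise over all components.
Evaluate each component's likelihood at the observed value:
  p_1 = 0.0408682
  p_2 = 0.00808735
  p_3 = 6.10127e-05
Unnormalised posteriors:
  w_1·p_1 = 0.45 × 0.0408682 = 0.0183907
  w_2·p_2 = 0.27 × 0.00808735 = 0.00218358
  w_3·p_3 = 0.28 × 6.10127e-05 = 1.70835e-05
Evidence: 0.0183907 + 0.00218358 + 1.70835e-05 = 0.0205914
So the posterior for Level 1 is 0.0183907 / 0.0205914 ≈ 0.8931.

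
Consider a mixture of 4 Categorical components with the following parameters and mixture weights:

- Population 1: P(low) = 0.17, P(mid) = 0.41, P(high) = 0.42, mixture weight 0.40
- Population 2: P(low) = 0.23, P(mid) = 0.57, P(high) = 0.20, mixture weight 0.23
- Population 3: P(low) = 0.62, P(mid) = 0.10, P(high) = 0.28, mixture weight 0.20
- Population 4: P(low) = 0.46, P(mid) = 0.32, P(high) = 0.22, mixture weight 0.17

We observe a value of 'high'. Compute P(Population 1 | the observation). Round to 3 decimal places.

0.547

P(component k | x) = P(Z=k)·f_k(x) / marginal(x), where marginal(x) = Σ_j P(Z=j)·f_j(x).
Categorical probabilities:
  L_1 = P(high | comp) = 0.42
  L_2 = P(high | comp) = 0.20
  L_3 = P(high | comp) = 0.28
  L_4 = P(high | comp) = 0.22
Prior × likelihood for each component:
  P(Z=1)·L_1 = 0.40 × 0.42 = 0.168
  P(Z=2)·L_2 = 0.23 × 0.2 = 0.046
  P(Z=3)·L_3 = 0.20 × 0.28 = 0.056
  P(Z=4)·L_4 = 0.17 × 0.22 = 0.0374
Marginal: 0.168 + 0.046 + 0.056 + 0.0374 = 0.3074
So the posterior for Population 1 is 0.168 / 0.3074 ≈ 0.547.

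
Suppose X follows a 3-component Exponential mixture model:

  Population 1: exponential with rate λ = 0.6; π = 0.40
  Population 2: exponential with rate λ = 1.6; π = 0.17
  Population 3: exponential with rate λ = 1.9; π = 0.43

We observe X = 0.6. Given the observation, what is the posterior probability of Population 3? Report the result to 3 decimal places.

0.490

By Bayes' theorem, P(k | x) = π_k f_k(x) / Σ_j π_j f_j(x).
Exponential densities:
  f_1 = 0.418606
  f_2 = 0.612629
  f_3 = 0.607656
Prior × likelihood for each component:
  π_1·f_1 = 0.40 × 0.418606 = 0.167442
  π_2·f_2 = 0.17 × 0.612629 = 0.104147
  π_3·f_3 = 0.43 × 0.607656 = 0.261292
Sum: 0.167442 + 0.104147 + 0.261292 = 0.532881
Responsibility of Population 3: 0.261292 / 0.532881 ≈ 0.490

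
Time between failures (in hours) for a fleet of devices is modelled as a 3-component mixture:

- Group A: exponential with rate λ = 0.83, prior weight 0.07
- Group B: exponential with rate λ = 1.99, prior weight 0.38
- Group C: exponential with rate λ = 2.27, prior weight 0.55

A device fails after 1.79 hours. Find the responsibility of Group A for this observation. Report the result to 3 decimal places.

0.235

P(component k | x) = π_k·f_k(x) / marginal(x), where marginal(x) = Σ_j π_j·f_j(x).
Exponential densities:
  L_A = 0.187865
  L_B = 0.0564745
  L_C = 0.0390263
Weight by the priors:
  π_A·L_A = 0.07 × 0.187865 = 0.0131506
  π_B·L_B = 0.38 × 0.0564745 = 0.0214603
  π_C·L_C = 0.55 × 0.0390263 = 0.0214645
Marginal: 0.0131506 + 0.0214603 + 0.0214645 = 0.0560754
P(Group A | data) = 0.0131506 / 0.0560754 ≈ 0.235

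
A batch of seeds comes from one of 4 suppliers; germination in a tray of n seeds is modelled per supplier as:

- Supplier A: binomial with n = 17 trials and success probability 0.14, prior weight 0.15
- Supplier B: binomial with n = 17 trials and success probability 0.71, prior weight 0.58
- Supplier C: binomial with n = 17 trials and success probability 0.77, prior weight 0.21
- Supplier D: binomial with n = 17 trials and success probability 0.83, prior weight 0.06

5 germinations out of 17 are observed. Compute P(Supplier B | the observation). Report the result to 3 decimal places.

P(component k | x) = π_k·f_k(x) / marginal(x), where marginal(x) = Σ_j π_j·f_j(x).
Evaluate each component's likelihood at the observed value:
  f_A = 0.0544718
  f_B = 0.000395019
  f_C = 3.67061e-05
  f_D = 1.42013e-06
Weight by the priors:
  π_A·f_A = 0.15 × 0.0544718 = 0.00817077
  π_B·f_B = 0.58 × 0.000395019 = 0.000229111
  π_C·f_C = 0.21 × 3.67061e-05 = 7.70828e-06
  π_D·f_D = 0.06 × 1.42013e-06 = 8.52077e-08
Marginal: 0.00817077 + 0.000229111 + 7.70828e-06 + 8.52077e-08 = 0.00840768
So the posterior for Supplier B is 0.000229111 / 0.00840768 ≈ 0.027.

0.027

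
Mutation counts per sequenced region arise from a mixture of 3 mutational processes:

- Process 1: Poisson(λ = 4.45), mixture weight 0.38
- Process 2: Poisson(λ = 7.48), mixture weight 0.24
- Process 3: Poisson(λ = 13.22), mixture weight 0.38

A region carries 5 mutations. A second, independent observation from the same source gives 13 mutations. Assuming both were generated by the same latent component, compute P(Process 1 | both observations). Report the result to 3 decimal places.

By Bayes' theorem, P(k | x) = w_k f_k(x) / Σ_j w_j f_j(x).
Since both observations come from the same component, the likelihood for component k is f_k(x₁)·f_k(x₂).
  L_1 = [0.169828] × [0.000503256] = 8.54669e-05
  L_2 = [0.110104] × [0.020793] = 0.0022894
  L_3 = [0.00610384] × [0.109738] = 0.000669821
Prior × likelihood for each component:
  w_1·L_1 = 0.38 × 8.54669e-05 = 3.24774e-05
  w_2·L_2 = 0.24 × 0.0022894 = 0.000549456
  w_3·L_3 = 0.38 × 0.000669821 = 0.000254532
Marginal: 3.24774e-05 + 0.000549456 + 0.000254532 = 0.000836465
So the posterior for Process 1 is 3.24774e-05 / 0.000836465 ≈ 0.039.

0.039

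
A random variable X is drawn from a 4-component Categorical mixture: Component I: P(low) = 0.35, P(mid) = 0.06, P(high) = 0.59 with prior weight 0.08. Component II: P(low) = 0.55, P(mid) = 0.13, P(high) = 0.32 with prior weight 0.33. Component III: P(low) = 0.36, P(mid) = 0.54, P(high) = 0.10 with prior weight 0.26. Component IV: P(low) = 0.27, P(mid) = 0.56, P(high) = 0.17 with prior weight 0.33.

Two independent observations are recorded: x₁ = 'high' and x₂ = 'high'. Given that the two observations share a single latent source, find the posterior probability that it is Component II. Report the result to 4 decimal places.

0.4580

P(component k | x) = P(Z=k)·f_k(x) / marginal(x), where marginal(x) = Σ_j P(Z=j)·f_j(x).
Since both observations come from the same component, the likelihood for component k is f_k(x₁)·f_k(x₂).
  f_I = [P(high | comp) = 0.59] × [0.59] = 0.3481
  f_II = [P(high | comp) = 0.32] × [0.32] = 0.1024
  f_III = [P(high | comp) = 0.10] × [0.1] = 0.01
  f_IV = [P(high | comp) = 0.17] × [0.17] = 0.0289
Prior × likelihood for each component:
  P(Z=I)·f_I = 0.08 × 0.3481 = 0.027848
  P(Z=II)·f_II = 0.33 × 0.1024 = 0.033792
  P(Z=III)·f_III = 0.26 × 0.01 = 0.0026
  P(Z=IV)·f_IV = 0.33 × 0.0289 = 0.009537
Evidence: 0.027848 + 0.033792 + 0.0026 + 0.009537 = 0.073777
Responsibility of Component II: 0.033792 / 0.073777 ≈ 0.4580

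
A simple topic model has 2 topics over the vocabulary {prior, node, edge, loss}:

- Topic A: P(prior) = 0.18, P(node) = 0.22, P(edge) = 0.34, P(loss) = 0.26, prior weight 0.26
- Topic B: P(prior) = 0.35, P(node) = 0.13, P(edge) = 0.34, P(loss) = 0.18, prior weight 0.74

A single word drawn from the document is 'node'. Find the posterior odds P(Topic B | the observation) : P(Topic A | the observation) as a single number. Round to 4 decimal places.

1.6818

Since P(k|x) ∝ π_k f_k(x), the posterior odds are π_i f_i(x) / (π_j f_j(x)).
Component likelihoods at x = 'node':
  p_A = P(node | comp) = 0.22
  p_B = P(node | comp) = 0.13
Posterior odds = (π_B·p_B) / (π_A·p_A) = (0.74·0.13) / (0.26·0.22) = 0.0962 / 0.0572 ≈ 1.6818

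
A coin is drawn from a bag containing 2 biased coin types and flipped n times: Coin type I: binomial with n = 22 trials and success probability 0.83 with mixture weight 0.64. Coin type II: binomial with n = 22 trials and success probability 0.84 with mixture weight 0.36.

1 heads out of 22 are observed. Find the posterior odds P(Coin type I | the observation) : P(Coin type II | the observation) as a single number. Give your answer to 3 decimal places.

The posterior odds equal the prior odds times the likelihood ratio: (w_i/w_j)·(f_i(x)/f_j(x)).
Evaluate each component's likelihood at the observed value:
  f_I = C(22,1)·0.83^1·0.17^21 = 22·0.83·6.90919e-17 = 1.26162e-15
  f_II = C(22,1)·0.84^1·0.16^21 = 22·0.84·1.93428e-17 = 3.57455e-16
Odds = (0.64/0.36) × (1.26162e-15/3.57455e-16) = 1.77778 × 3.52945 ≈ 6.275

6.275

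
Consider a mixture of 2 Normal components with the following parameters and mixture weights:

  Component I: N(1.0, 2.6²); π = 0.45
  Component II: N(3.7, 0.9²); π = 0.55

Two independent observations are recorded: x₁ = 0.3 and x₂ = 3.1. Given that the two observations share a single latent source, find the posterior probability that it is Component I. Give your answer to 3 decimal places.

The responsibility of component k is P(Z=k) f_k(x) divided by Σ_j P(Z=j) f_j(x).
Since both observations come from the same component, the likelihood for component k is f_k(x₁)·f_k(x₂).
  p_I = [0.147978] × [0.110733] = 0.016386
  p_II = [0.000352881] × [0.354942] = 0.000125252
Multiply by the mixture weights:
  P(Z=I)·p_I = 0.45 × 0.016386 = 0.00737371
  P(Z=II)·p_II = 0.55 × 0.000125252 = 6.88887e-05
Marginal: 0.00737371 + 6.88887e-05 = 0.0074426
P(Component I | data) ≈ 0.991

0.991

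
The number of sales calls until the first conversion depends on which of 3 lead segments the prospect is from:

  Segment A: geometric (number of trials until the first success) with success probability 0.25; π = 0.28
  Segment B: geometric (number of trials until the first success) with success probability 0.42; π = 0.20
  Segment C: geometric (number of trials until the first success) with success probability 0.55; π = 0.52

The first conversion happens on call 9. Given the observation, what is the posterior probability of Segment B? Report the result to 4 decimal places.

0.1256

By Bayes' theorem, P(k | x) = π_k f_k(x) / Σ_j π_j f_j(x).
Component likelihoods at x = 9:
  L_A = 0.25·(1−0.25)^8 = 0.25·0.100113 = 0.0250282
  L_B = 0.42·(1−0.42)^8 = 0.42·0.0128063 = 0.00537865
  L_C = 0.55·(1−0.55)^8 = 0.55·0.00168151 = 0.000924832
Multiply by the mixture weights:
  π_A·L_A = 0.28 × 0.0250282 = 0.0070079
  π_B·L_B = 0.20 × 0.00537865 = 0.00107573
  π_C·L_C = 0.52 × 0.000924832 = 0.000480913
Normaliser: 0.0070079 + 0.00107573 + 0.000480913 = 0.00856455
P(Segment B | the observation) = 0.00107573 / 0.00856455 ≈ 0.1256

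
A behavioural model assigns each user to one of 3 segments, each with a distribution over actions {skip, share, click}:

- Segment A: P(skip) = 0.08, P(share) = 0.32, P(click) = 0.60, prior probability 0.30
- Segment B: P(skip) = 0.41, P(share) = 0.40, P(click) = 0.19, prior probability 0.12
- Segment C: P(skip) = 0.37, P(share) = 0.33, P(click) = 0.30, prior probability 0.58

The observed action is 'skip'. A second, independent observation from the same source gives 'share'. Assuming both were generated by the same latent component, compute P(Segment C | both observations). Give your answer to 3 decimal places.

P(component k | x) = π_k·f_k(x) / marginal(x), where marginal(x) = Σ_j π_j·f_j(x).
Since both observations come from the same component, the likelihood for component k is f_k(x₁)·f_k(x₂).
  f_A = [0.08] × [0.32] = 0.0256
  f_B = [0.41] × [0.4] = 0.164
  f_C = [0.37] × [0.33] = 0.1221
Multiply by the mixture weights:
  π_A·f_A = 0.30 × 0.0256 = 0.00768
  π_B·f_B = 0.12 × 0.164 = 0.01968
  π_C·f_C = 0.58 × 0.1221 = 0.070818
Evidence: 0.00768 + 0.01968 + 0.070818 = 0.098178
P(Segment C | x) = 0.070818 / 0.098178 ≈ 0.721

0.721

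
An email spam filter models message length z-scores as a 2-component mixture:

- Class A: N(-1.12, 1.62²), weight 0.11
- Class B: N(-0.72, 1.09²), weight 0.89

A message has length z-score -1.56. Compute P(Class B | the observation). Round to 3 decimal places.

0.903

P(component k | x) = π_k·f_k(x) / marginal(x), where marginal(x) = Σ_j π_j·f_j(x).
Normal densities:
  p_A = 0.237343
  p_B = 0.271971
Unnormalised posteriors:
  π_A·p_A = 0.11 × 0.237343 = 0.0261077
  π_B·p_B = 0.89 × 0.271971 = 0.242054
Marginal: 0.0261077 + 0.242054 = 0.268162
P(Class B | the observation) = 0.242054 / 0.268162 ≈ 0.903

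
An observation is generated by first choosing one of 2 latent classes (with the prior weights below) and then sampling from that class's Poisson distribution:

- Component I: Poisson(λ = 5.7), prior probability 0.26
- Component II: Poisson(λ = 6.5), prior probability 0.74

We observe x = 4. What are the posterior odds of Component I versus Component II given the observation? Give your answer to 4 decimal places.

0.4624

Only the two components matter; the odds are (w_i f_i(x)) / (w_j f_j(x)).
Evaluate each component's likelihood at the observed value:
  f_I = e^(−5.7)·5.7^4/4! = 0.147167
  f_II = e^(−6.5)·6.5^4/4! = 0.111822
0.0382633 / 0.0827484 ≈ 0.4624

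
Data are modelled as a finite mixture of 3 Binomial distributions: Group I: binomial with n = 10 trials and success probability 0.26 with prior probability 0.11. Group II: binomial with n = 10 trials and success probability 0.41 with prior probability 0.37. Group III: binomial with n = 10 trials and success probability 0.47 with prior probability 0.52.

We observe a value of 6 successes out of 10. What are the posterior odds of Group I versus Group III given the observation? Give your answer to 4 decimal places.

The posterior odds equal the prior odds times the likelihood ratio: (π_i/π_j)·(f_i(x)/f_j(x)).
Component likelihoods at x = 6 successes out of 10:
  f_I = 0.019453
  f_II = 0.120873
  f_III = 0.178612
Odds = (0.11/0.52) × (0.019453/0.178612) = 0.211538 × 0.108912 ≈ 0.0230

0.0230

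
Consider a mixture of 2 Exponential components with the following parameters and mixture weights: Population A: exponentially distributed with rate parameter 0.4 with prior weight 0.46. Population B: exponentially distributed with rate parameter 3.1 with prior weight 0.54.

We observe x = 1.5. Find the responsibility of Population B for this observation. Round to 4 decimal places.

Posterior ∝ prior × likelihood, so P(k | x) ∝ P(Z=k) f_k(x); normalise over all components.
Evaluate each component's likelihood at the observed value:
  p_A = 0.219525
  p_B = 0.029641
Weight by the priors:
  P(Z=A)·p_A = 0.46 × 0.219525 = 0.100981
  P(Z=B)·p_B = 0.54 × 0.029641 = 0.0160061
Evidence: 0.100981 + 0.0160061 = 0.116987
P(Population B | x) ≈ 0.1368

0.1368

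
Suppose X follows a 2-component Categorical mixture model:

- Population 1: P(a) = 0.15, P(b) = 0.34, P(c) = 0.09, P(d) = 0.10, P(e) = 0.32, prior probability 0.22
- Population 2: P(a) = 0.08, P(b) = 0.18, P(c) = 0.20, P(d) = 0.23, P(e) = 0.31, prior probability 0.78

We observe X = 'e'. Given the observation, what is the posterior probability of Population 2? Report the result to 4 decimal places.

P(component k | x) = π_k·f_k(x) / marginal(x), where marginal(x) = Σ_j π_j·f_j(x).
Component likelihoods at x = 'e':
  p_1 = 0.32
  p_2 = 0.31
Prior × likelihood for each component:
  π_1·p_1 = 0.22 × 0.32 = 0.0704
  π_2·p_2 = 0.78 × 0.31 = 0.2418
Evidence: 0.0704 + 0.2418 = 0.3122
So the posterior for Population 2 is 0.2418 / 0.3122 ≈ 0.7745.

0.7745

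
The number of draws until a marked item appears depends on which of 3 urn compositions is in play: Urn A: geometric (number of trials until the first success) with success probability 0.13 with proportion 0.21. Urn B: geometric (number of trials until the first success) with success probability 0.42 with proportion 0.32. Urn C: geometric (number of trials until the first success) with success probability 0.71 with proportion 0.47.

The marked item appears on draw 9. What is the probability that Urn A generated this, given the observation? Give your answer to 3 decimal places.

The responsibility of component k is π_k f_k(x) divided by Σ_j π_j f_j(x).
Evaluate each component's likelihood at the observed value:
  f_A = 0.13·(1−0.13)^8 = 0.13·0.328212 = 0.0426675
  f_B = 0.42·(1−0.42)^8 = 0.42·0.0128063 = 0.00537865
  f_C = 0.71·(1−0.71)^8 = 0.71·5.00246e-05 = 3.55175e-05
Prior × likelihood for each component:
  π_A·f_A = 0.21 × 0.0426675 = 0.00896018
  π_B·f_B = 0.32 × 0.00537865 = 0.00172117
  π_C·f_C = 0.47 × 3.55175e-05 = 1.66932e-05
Marginal: 0.00896018 + 0.00172117 + 1.66932e-05 = 0.010698
Responsibility of Urn A: 0.00896018 / 0.010698 ≈ 0.838

0.838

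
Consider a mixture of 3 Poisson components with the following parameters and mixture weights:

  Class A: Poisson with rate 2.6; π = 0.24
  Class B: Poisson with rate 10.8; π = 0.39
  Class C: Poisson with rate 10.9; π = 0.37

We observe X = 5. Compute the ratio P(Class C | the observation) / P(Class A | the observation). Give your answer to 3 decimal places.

0.496

Since P(k|x) ∝ π_k f_k(x), the posterior odds are π_i f_i(x) / (π_j f_j(x)).
Component likelihoods at x = 5:
  L_A = e^(−2.6)·2.6^5/5! = 0.0735394
  L_B = e^(−10.8)·10.8^5/5! = 0.024978
  L_C = e^(−10.9)·10.9^5/5! = 0.0236669
0.00875675 / 0.0176494 ≈ 0.496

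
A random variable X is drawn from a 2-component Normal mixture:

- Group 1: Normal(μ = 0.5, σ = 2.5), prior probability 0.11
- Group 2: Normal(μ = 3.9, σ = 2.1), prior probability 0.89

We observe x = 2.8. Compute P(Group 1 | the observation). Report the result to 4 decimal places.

0.0724

Apply Bayes' rule: the posterior for each component is proportional to its prior times its likelihood at x.
Evaluate each component's likelihood at the observed value:
  p_1 = (1/(2.5·√(2π)))·exp(−(2.8−0.5)²/(2·2.5²)) = 0.159577·exp(-0.42320) = 0.104515
  p_2 = (1/(2.1·√(2π)))·exp(−(2.8−3.9)²/(2·2.1²)) = 0.189973·exp(-0.13719) = 0.165619
Unnormalised posteriors:
  π_1·p_1 = 0.11 × 0.104515 = 0.0114966
  π_2·p_2 = 0.89 × 0.165619 = 0.147401
Evidence: 0.0114966 + 0.147401 = 0.158898
Responsibility of Group 1: 0.0114966 / 0.158898 ≈ 0.0724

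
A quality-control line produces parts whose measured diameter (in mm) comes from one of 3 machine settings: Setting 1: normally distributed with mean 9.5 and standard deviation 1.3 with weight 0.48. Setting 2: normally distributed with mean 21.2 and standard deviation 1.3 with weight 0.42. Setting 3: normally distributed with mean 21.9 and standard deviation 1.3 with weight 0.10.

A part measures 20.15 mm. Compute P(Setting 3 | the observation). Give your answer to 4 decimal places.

P(component k | x) = P(Z=k)·f_k(x) / marginal(x), where marginal(x) = Σ_j P(Z=j)·f_j(x).
Evaluate each component's likelihood at the observed value:
  p_1 = (1/(1.3·√(2π)))·exp(−(20.15−9.5)²/(2·1.3²)) = 0.306879·exp(-33.55695) = 8.19157e-16
  p_2 = (1/(1.3·√(2π)))·exp(−(20.15−21.2)²/(2·1.3²)) = 0.306879·exp(-0.32618) = 0.221466
  p_3 = (1/(1.3·√(2π)))·exp(−(20.15−21.9)²/(2·1.3²)) = 0.306879·exp(-0.90607) = 0.124013
Multiply by the mixture weights:
  P(Z=1)·p_1 = 0.48 × 8.19157e-16 = 3.93196e-16
  P(Z=2)·p_2 = 0.42 × 0.221466 = 0.0930157
  P(Z=3)·p_3 = 0.10 × 0.124013 = 0.0124013
Denominator: 3.93196e-16 + 0.0930157 + 0.0124013 = 0.105417
So the posterior for Setting 3 is 0.0124013 / 0.105417 ≈ 0.1176.

0.1176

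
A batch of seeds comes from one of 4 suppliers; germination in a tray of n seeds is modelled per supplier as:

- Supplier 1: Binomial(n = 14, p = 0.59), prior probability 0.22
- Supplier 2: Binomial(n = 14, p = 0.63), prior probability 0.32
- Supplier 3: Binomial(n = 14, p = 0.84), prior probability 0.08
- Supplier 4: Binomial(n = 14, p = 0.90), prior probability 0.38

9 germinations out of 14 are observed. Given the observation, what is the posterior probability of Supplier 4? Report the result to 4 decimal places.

The responsibility of component k is π_k f_k(x) divided by Σ_j π_j f_j(x).
Component likelihoods at x = 9 germinations out of 14:
  L_1 = 0.200933
  L_2 = 0.217039
  L_3 = 0.0437097
  L_4 = 0.00775616
Unnormalised posteriors:
  π_1·L_1 = 0.22 × 0.200933 = 0.0442053
  π_2·L_2 = 0.32 × 0.217039 = 0.0694525
  π_3·L_3 = 0.08 × 0.0437097 = 0.00349677
  π_4·L_4 = 0.38 × 0.00775616 = 0.00294734
Sum: 0.0442053 + 0.0694525 + 0.00349677 + 0.00294734 = 0.120102
P(Supplier 4 | the observation) = 0.00294734 / 0.120102 ≈ 0.0245

0.0245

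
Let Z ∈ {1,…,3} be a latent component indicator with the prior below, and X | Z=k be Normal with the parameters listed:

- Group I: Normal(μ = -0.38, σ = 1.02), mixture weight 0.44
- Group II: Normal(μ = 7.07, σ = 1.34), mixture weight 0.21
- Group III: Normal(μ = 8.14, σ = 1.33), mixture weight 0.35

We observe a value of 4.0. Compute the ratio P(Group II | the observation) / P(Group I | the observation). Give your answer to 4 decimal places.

Only the two components matter; the odds are (π_i f_i(x)) / (π_j f_j(x)).
Component likelihoods at x = 4.0:
  f_I = (1/(1.02·√(2π)))·exp(−(4.0−-0.38)²/(2·1.02²)) = 0.391120·exp(-9.21972) = 3.87467e-05
  f_II = (1/(1.34·√(2π)))·exp(−(4.0−7.07)²/(2·1.34²)) = 0.297718·exp(-2.62444) = 0.0215786
  f_III = (1/(1.33·√(2π)))·exp(−(4.0−8.14)²/(2·1.33²)) = 0.299957·exp(-4.84471) = 0.00236064
Posterior odds = (π_II·f_II) / (π_I·f_I) = (0.21·0.0215786) / (0.44·3.87467e-05) = 0.00453151 / 1.70486e-05 ≈ 265.8005

265.8005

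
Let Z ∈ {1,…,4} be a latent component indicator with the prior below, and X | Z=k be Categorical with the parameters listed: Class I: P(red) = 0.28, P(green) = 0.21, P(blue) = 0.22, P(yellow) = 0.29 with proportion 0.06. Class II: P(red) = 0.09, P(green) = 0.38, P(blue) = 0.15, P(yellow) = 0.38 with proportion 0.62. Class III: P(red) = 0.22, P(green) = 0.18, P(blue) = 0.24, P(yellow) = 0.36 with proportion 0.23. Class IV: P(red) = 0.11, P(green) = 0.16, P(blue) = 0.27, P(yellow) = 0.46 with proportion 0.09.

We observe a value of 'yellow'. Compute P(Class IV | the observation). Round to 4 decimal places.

0.1098

Posterior ∝ prior × likelihood, so P(k | x) ∝ π_k f_k(x); normalise over all components.
Component likelihoods at x = 'yellow':
  f_I = 0.29
  f_II = 0.38
  f_III = 0.36
  f_IV = 0.46
Multiply by the mixture weights:
  π_I·f_I = 0.06 × 0.29 = 0.0174
  π_II·f_II = 0.62 × 0.38 = 0.2356
  π_III·f_III = 0.23 × 0.36 = 0.0828
  π_IV·f_IV = 0.09 × 0.46 = 0.0414
Evidence: 0.0174 + 0.2356 + 0.0828 + 0.0414 = 0.3772
Responsibility of Class IV: 0.0414 / 0.3772 ≈ 0.1098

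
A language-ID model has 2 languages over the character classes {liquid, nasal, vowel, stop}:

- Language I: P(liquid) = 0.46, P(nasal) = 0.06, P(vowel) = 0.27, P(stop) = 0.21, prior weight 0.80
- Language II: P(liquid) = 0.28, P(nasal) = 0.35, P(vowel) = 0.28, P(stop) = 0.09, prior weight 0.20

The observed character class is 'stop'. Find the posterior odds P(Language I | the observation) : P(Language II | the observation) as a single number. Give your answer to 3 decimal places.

The posterior odds equal the prior odds times the likelihood ratio: (w_i/w_j)·(f_i(x)/f_j(x)).
Evaluate each component's likelihood at the observed value:
  f_I = P(stop | comp) = 0.21
  f_II = P(stop | comp) = 0.09
Odds = (0.80/0.20) × (0.21/0.09) = 4 × 2.33333 ≈ 9.333

9.333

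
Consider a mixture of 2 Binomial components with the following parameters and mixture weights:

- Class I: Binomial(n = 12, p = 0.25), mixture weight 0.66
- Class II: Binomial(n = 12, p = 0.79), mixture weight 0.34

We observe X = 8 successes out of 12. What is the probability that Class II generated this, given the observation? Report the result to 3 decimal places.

0.969

Posterior ∝ prior × likelihood, so P(k | x) ∝ w_k f_k(x); normalise over all components.
Binomial probabilities:
  L_I = C(12,8)·0.25^8·0.75^4 = 495·1.52588e-05·0.316406 = 0.00238985
  L_II = C(12,8)·0.79^8·0.21^4 = 495·0.151711·0.00194481 = 0.146049
Multiply by the mixture weights:
  w_I·L_I = 0.66 × 0.00238985 = 0.0015773
  w_II·L_II = 0.34 × 0.146049 = 0.0496567
Normaliser: 0.0015773 + 0.0496567 = 0.051234
So the posterior for Class II is 0.0496567 / 0.051234 ≈ 0.969.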